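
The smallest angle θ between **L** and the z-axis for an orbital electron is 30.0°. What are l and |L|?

l = 3, |L| = 2√3 ℏ ≈ 3.464ℏ

cos θ_min = l/√(l(l+1)) = √(l/(l+1)), so l/(l+1) = cos²(30.0°) = 0.7500.
Thus l = 0.7500/(1 − 0.7500) ≈ 3.
Then |L| = ℏ√(3·4) = 2√3 ℏ.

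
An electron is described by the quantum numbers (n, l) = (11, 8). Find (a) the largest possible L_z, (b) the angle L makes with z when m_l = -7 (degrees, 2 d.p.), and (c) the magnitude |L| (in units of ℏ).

L_z,max = 8ℏ; θ(m_l=-7) ≈ 145.58°; |L| = 6√2 ℏ ≈ 8.485ℏ

L_z,max = lℏ = 8ℏ.
For m_l = -7: cos θ = -7/√72, θ ≈ 145.58°.
|L| = ℏ√(8·9) = 6√2 ℏ ≈ 8.485ℏ.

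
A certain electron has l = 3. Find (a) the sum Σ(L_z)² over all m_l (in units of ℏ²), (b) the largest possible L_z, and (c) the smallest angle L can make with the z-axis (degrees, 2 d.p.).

Σ m_l² = 28, so Σ(L_z)² = 28 ℏ².
L_z,max = lℏ = 3ℏ.
cos θ_min = 3/√12, so θ_min ≈ 30.00°.

Σ(L_z)² = 28 ℏ²; L_z,max = 3ℏ; θ_min ≈ 30.00°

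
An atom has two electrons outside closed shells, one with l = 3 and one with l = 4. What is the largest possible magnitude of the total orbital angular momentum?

|L_tot|_max = 2√14 ℏ ≈ 7.483ℏ

By the triangle rule, |l₁ − l₂| ≤ L ≤ l₁ + l₂.
Allowed values: L = 1, 2, 3, 4, 5, 6, 7.
The largest magnitude corresponds to L = 7: |L_tot| = ℏ√(7·8) = 2√14 ℏ.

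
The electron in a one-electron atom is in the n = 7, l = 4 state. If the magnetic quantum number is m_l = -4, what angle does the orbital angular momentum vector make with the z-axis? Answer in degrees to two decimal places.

θ ≈ 153.43°

|L| = √(l(l+1)) ℏ = 2√5 ℏ.
L_z = m_l ℏ = −4ℏ.
cos θ = L_z/|L| = -4/√20, so θ ≈ 153.43°.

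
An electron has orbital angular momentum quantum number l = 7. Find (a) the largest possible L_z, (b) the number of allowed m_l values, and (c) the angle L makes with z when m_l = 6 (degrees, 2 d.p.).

L_z,max = 7ℏ; 15 values; θ(m_l=6) ≈ 36.70°

L_z,max = lℏ = 7ℏ.
There are 2l+1 = 15 values of m_l.
For m_l = 6: cos θ = 6/√56, θ ≈ 36.70°.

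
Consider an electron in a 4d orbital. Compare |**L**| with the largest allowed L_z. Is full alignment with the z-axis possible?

For 4d, l = 2.
|L| = √6 ℏ ≈ 2.4495ℏ, while L_z,max = lℏ = 2ℏ.
Since |L| > L_z,max, the vector can never point exactly along z; the closest it comes is θ_min = arccos(2/√6) ≈ 35.3°.

No: L_z,max = 2ℏ < |L| = √6 ℏ ≈ 2.449ℏ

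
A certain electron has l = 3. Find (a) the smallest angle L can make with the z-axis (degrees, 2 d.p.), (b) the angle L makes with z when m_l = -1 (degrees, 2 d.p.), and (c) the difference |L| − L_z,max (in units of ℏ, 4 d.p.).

θ_min ≈ 30.00°; θ(m_l=-1) ≈ 106.78°; |L|−L_z,max ≈ 0.4641ℏ

cos θ_min = 3/√12, so θ_min ≈ 30.00°.
For m_l = -1: cos θ = -1/√12, θ ≈ 106.78°.
|L| − L_z,max = (2√3 − 3)ℏ ≈ 0.4641ℏ.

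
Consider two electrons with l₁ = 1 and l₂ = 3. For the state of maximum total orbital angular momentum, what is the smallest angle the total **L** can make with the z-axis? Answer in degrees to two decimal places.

θ_min ≈ 26.57°

By the triangle rule, |l₁ − l₂| ≤ L ≤ l₁ + l₂.
L ∈ {2, 3, 4}.
The maximum is L = 4, with |L_tot| = ℏ√(4·5) = 2√5 ℏ.
The minimum angle with z is arccos(4/√20) ≈ 26.57°.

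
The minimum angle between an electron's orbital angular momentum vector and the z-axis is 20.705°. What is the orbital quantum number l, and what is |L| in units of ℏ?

At minimum angle, m_l = l, so cos θ = l/√(l(l+1)); cos²θ = l/(l+1) = 0.8750.
l = cos²θ/sin²θ ≈ 7.
Then |L| = ℏ√(7·8) = 2√14 ℏ.

l = 7, |L| = 2√14 ℏ ≈ 7.483ℏ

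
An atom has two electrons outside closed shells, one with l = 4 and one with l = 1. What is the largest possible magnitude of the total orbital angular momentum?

|L_tot|_max = √30 ℏ ≈ 5.477ℏ

Angular momentum addition gives L = |l₁ − l₂|, …, l₁ + l₂.
L ∈ {3, 4, 5}.
The largest magnitude corresponds to L = 5: |L_tot| = ℏ√(5·6) = √30 ℏ.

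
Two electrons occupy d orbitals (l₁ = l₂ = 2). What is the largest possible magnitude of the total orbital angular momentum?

L runs from |2 − 2| = 0 to 2 + 2 = 4.
Allowed values: L = 0, 1, 2, 3, 4.
The largest magnitude corresponds to L = 4: |L_tot| = ℏ√(4·5) = 2√5 ℏ.

|L_tot|_max = 2√5 ℏ ≈ 4.472ℏ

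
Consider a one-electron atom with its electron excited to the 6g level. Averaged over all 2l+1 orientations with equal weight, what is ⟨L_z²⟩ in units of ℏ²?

The 6g level has l = 4.
The allowed m_l values are -4, -3, -2, -1, 0, 1, 2, 3, 4.
⟨L_z²⟩ = ℏ²·l(l+1)/3 = 6.667ℏ².

⟨L_z²⟩ = 6.667 ℏ²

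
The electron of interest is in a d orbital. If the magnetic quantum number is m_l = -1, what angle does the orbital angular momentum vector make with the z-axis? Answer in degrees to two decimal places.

θ ≈ 114.09°

D corresponds to l = 2.
|L| = √(l(l+1)) ℏ = √6 ℏ.
L_z = m_l ℏ = −1ℏ.
cos θ = L_z/|L| = -1/√6, so θ ≈ 114.09°.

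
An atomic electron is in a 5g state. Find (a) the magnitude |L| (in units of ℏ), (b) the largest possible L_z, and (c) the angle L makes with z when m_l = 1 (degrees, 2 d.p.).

|L| = 2√5 ℏ ≈ 4.472ℏ; L_z,max = 4ℏ; θ(m_l=1) ≈ 77.08°

The 5g subshell has l = 4.
|L| = ℏ√(4·5) = 2√5 ℏ ≈ 4.472ℏ.
L_z,max = lℏ = 4ℏ.
For m_l = 1: cos θ = 1/√20, θ ≈ 77.08°.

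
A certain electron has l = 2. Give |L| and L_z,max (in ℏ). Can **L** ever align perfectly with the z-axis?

|L| = √6 ℏ ≈ 2.4495ℏ, while L_z,max = lℏ = 2ℏ.
Since |L| > L_z,max, the vector can never point exactly along z; the closest it comes is θ_min = arccos(2/√6) ≈ 35.3°.

No: L_z,max = 2ℏ < |L| = √6 ℏ ≈ 2.449ℏ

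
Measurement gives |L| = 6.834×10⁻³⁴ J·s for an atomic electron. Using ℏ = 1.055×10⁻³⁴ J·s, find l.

l = 6

Dividing by ℏ: |L|/ℏ ≈ 6.478.
Set l(l+1) = 41.96; the integer solution is l = 6.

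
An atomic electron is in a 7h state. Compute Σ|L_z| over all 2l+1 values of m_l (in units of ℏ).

7h means n = 7, l = 5.
m_l ∈ {-5, -4, -3, -2, -1, 0, 1, 2, 3, 4, 5}.
Σ|m_l| = 2·5(5+1)/2 = 30.

Σ|L_z| = 30 ℏ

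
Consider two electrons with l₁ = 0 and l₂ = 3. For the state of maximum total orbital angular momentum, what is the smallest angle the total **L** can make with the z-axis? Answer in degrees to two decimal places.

By the triangle rule, |l₁ − l₂| ≤ L ≤ l₁ + l₂.
Allowed values: L = 3.
The maximum is L = 3, with |L_tot| = ℏ√(3·4) = 2√3 ℏ.
The minimum angle with z is arccos(3/√12) ≈ 30.00°.

θ_min ≈ 30.00°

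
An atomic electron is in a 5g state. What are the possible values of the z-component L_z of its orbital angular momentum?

5g means n = 5, l = 4.
L_z = m_l ℏ with m_l ranging from −l to +l in integer steps.
For l = 4: m_l ∈ {-4, -3, -2, -1, 0, 1, 2, 3, 4}.

L_z ∈ {−4ℏ, −3ℏ, −2ℏ, −ℏ, 0, ℏ, 2ℏ, 3ℏ, 4ℏ}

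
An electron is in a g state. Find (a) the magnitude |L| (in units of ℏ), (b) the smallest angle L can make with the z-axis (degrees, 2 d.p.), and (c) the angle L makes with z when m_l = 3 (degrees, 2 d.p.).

A g state has l = 4.
|L| = ℏ√(4·5) = 2√5 ℏ ≈ 4.472ℏ.
cos θ_min = 4/√20, so θ_min ≈ 26.57°.
For m_l = 3: cos θ = 3/√20, θ ≈ 47.87°.

|L| = 2√5 ℏ ≈ 4.472ℏ; θ_min ≈ 26.57°; θ(m_l=3) ≈ 47.87°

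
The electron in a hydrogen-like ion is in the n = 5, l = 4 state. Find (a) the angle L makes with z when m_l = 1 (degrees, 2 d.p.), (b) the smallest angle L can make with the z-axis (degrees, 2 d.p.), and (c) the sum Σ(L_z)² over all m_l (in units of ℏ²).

For m_l = 1: cos θ = 1/√20, θ ≈ 77.08°.
cos θ_min = 4/√20, so θ_min ≈ 26.57°.
Σ m_l² = 60, so Σ(L_z)² = 60 ℏ².

θ(m_l=1) ≈ 77.08°; θ_min ≈ 26.57°; Σ(L_z)² = 60 ℏ²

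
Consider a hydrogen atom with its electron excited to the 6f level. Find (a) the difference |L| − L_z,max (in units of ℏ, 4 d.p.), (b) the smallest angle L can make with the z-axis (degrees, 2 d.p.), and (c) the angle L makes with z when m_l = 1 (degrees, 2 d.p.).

The 6f level has l = 3.
|L| − L_z,max = (2√3 − 3)ℏ ≈ 0.4641ℏ.
cos θ_min = 3/√12, so θ_min ≈ 30.00°.
For m_l = 1: cos θ = 1/√12, θ ≈ 73.22°.

|L|−L_z,max ≈ 0.4641ℏ; θ_min ≈ 30.00°; θ(m_l=1) ≈ 73.22°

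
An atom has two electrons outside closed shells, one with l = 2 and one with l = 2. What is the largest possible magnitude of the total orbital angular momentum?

|L_tot|_max = 2√5 ℏ ≈ 4.472ℏ

L runs from |2 − 2| = 0 to 2 + 2 = 4.
L ∈ {0, 1, 2, 3, 4}.
The largest magnitude corresponds to L = 4: |L_tot| = ℏ√(4·5) = 2√5 ℏ.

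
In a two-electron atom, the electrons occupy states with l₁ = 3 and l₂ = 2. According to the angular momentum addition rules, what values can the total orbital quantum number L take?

L = 1, 2, 3, 4, 5

The total orbital quantum number L ranges from |l₁ − l₂| to l₁ + l₂ in integer steps.
So L can be 1, 2, 3, 4, 5.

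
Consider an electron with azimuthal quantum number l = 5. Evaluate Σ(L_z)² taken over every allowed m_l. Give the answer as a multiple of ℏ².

Σ(L_z)² = 110 ℏ²

m_l runs from −5 to 5, i.e. {-5, -4, -3, -2, -1, 0, 1, 2, 3, 4, 5}.
Σ m_l² = 2·(1 + 4 + 9 + 16 + 25) = 110.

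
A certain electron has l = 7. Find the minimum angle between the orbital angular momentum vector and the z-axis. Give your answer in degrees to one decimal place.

θ_min ≈ 20.7°

|L| = √(l(l+1)) ℏ = 2√14 ℏ.
The smallest angle corresponds to the largest L_z, i.e. m_l = l = 7, giving L_z = 7ℏ.
cos θ_min = 7/√56, so θ_min ≈ 20.7°.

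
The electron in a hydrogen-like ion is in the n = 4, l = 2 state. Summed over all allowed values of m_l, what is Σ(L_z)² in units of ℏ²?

m_l runs from −2 to 2, i.e. {-2, -1, 0, 1, 2}.
Summing m² from −2 to 2: Σ m_l² = 10.

Σ(L_z)² = 10 ℏ²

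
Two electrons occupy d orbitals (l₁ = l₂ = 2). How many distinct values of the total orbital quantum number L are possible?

L runs from |2 − 2| = 0 to 2 + 2 = 4.
L ∈ {0, 1, 2, 3, 4}.
That is 5 values.

5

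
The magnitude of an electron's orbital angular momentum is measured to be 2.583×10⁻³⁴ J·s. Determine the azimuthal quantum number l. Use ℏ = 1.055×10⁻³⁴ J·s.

l = 2

Dividing by ℏ: |L|/ℏ ≈ 2.448.
l(l+1) ≈ 2.448² ≈ 5.99, so l = 2.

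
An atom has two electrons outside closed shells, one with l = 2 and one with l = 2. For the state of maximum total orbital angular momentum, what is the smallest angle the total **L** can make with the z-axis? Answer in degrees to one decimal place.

L runs from |2 − 2| = 0 to 2 + 2 = 4.
Allowed values: L = 0, 1, 2, 3, 4.
The maximum is L = 4, with |L_tot| = ℏ√(4·5) = 2√5 ℏ.
The minimum angle with z is arccos(4/√20) ≈ 26.6°.

θ_min ≈ 26.6°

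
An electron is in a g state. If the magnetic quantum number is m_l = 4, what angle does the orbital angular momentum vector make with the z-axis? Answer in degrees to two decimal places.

θ ≈ 26.57°

The letter g corresponds to l = 4.
|L|² = l(l+1)ℏ² = 20ℏ², so |L| = 2√5 ℏ.
L_z = m_l ℏ = 4ℏ.
cos θ = L_z/|L| = 4/√20, so θ ≈ 26.57°.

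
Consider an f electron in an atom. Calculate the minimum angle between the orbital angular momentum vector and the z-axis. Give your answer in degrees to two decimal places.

θ_min ≈ 30.00°

F corresponds to l = 3.
|L| = √(l(l+1)) ℏ = 2√3 ℏ.
The smallest angle corresponds to the largest L_z, i.e. m_l = l = 3, giving L_z = 3ℏ.
cos θ_min = 3/√12, so θ_min ≈ 30.00°.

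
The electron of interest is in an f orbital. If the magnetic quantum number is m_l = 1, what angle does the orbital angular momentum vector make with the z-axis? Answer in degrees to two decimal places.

For an f orbital, l = 3.
|L|² = l(l+1)ℏ² = 12ℏ², so |L| = 2√3 ℏ.
L_z = m_l ℏ = 1ℏ.
cos θ = L_z/|L| = 1/√12, so θ ≈ 73.22°.

θ ≈ 73.22°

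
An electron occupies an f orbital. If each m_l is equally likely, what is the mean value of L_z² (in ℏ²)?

An f state has l = 3.
The allowed m_l values are -3, -2, -1, 0, 1, 2, 3.
Average of L_z² over 7 states: 28/7 ℏ² = 4 ℏ².

⟨L_z²⟩ = 4 ℏ²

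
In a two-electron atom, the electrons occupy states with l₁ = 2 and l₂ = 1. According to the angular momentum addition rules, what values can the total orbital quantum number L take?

L runs from |2 − 1| = 1 to 2 + 1 = 3.
Allowed values: L = 1, 2, 3.

L = 1, 2, 3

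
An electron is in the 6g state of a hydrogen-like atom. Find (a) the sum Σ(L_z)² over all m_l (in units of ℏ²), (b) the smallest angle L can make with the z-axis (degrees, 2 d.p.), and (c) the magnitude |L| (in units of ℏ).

Σ(L_z)² = 60 ℏ²; θ_min ≈ 26.57°; |L| = 2√5 ℏ ≈ 4.472ℏ

The 6g subshell has l = 4.
Σ m_l² = 60, so Σ(L_z)² = 60 ℏ².
cos θ_min = 4/√20, so θ_min ≈ 26.57°.
|L| = ℏ√(4·5) = 2√5 ℏ ≈ 4.472ℏ.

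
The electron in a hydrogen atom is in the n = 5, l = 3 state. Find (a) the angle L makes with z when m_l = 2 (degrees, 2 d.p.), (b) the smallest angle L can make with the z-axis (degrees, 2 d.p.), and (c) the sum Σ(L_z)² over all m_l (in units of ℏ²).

For m_l = 2: cos θ = 2/√12, θ ≈ 54.74°.
cos θ_min = 3/√12, so θ_min ≈ 30.00°.
Σ m_l² = 28, so Σ(L_z)² = 28 ℏ².

θ(m_l=2) ≈ 54.74°; θ_min ≈ 30.00°; Σ(L_z)² = 28 ℏ²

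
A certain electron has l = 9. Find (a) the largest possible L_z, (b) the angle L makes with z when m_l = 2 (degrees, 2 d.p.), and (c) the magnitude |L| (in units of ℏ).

L_z,max = lℏ = 9ℏ.
For m_l = 2: cos θ = 2/√90, θ ≈ 77.83°.
|L| = ℏ√(9·10) = 3√10 ℏ ≈ 9.487ℏ.

L_z,max = 9ℏ; θ(m_l=2) ≈ 77.83°; |L| = 3√10 ℏ ≈ 9.487ℏ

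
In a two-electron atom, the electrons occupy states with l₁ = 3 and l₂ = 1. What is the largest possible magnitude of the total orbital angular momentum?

By the triangle rule, |l₁ − l₂| ≤ L ≤ l₁ + l₂.
L ∈ {2, 3, 4}.
The largest magnitude corresponds to L = 4: |L_tot| = ℏ√(4·5) = 2√5 ℏ.

|L_tot|_max = 2√5 ℏ ≈ 4.472ℏ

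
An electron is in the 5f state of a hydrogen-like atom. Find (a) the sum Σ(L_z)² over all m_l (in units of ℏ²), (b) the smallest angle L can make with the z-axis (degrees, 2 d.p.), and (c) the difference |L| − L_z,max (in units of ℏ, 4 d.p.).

Σ(L_z)² = 28 ℏ²; θ_min ≈ 30.00°; |L|−L_z,max ≈ 0.4641ℏ

For 5f, l = 3.
Σ m_l² = 28, so Σ(L_z)² = 28 ℏ².
cos θ_min = 3/√12, so θ_min ≈ 30.00°.
|L| − L_z,max = (2√3 − 3)ℏ ≈ 0.4641ℏ.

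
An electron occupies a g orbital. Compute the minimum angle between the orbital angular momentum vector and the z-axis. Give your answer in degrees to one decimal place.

A g state has l = 4.
|L| = √(l(l+1)) ℏ = 2√5 ℏ.
The smallest angle corresponds to the largest L_z, i.e. m_l = l = 4, giving L_z = 4ℏ.
cos θ_min = 4/√20, so θ_min ≈ 26.6°.

θ_min ≈ 26.6°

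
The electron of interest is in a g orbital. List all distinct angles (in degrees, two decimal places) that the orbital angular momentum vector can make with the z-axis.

θ ∈ {26.57°, 47.87°, 63.43°, 77.08°, 90.00°, 102.92°, 116.57°, 132.13°, 153.43°}

For a g orbital, l = 4.
|L| = ℏ√(l(l+1)) = 2√5 ℏ.
cos θ = m_l/√20 for each m_l ∈ {-4, -3, -2, -1, 0, 1, 2, 3, 4}.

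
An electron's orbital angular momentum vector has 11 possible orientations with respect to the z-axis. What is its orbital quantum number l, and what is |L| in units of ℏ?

Since there are 2l+1 = 11 values of m_l, l = 5.
Then |L| = √(l(l+1)) ℏ = √30 ℏ.

l = 5, |L| = √30 ℏ ≈ 5.477ℏ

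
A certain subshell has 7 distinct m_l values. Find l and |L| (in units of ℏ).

7 = 2l + 1, so l = (7−1)/2 = 3.
Then |L| = √(l(l+1)) ℏ = 2√3 ℏ.

l = 3, |L| = 2√3 ℏ ≈ 3.464ℏ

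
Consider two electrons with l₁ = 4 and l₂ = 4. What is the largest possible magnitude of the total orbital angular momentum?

|L_tot|_max = 6√2 ℏ ≈ 8.485ℏ

The total orbital quantum number L ranges from |l₁ − l₂| to l₁ + l₂ in integer steps.
L ∈ {0, 1, 2, 3, 4, 5, 6, 7, 8}.
The largest magnitude corresponds to L = 8: |L_tot| = ℏ√(8·9) = 6√2 ℏ.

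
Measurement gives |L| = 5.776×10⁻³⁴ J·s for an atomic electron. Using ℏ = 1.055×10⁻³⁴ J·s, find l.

In units of ℏ, |L| ≈ 5.475.
Set l(l+1) = 29.97; the integer solution is l = 5.

l = 5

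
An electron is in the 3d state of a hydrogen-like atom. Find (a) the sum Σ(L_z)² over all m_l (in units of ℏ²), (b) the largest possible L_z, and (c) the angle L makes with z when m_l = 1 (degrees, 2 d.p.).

For 3d, l = 2.
Σ m_l² = 10, so Σ(L_z)² = 10 ℏ².
L_z,max = lℏ = 2ℏ.
For m_l = 1: cos θ = 1/√6, θ ≈ 65.91°.

Σ(L_z)² = 10 ℏ²; L_z,max = 2ℏ; θ(m_l=1) ≈ 65.91°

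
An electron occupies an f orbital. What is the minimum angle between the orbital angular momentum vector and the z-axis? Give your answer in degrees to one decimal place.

An f state has l = 3.
|L| = ℏ√(l(l+1)) = 2√3 ℏ.
The smallest angle corresponds to the largest L_z, i.e. m_l = l = 3, giving L_z = 3ℏ.
cos θ_min = 3/√12, so θ_min ≈ 30.0°.

θ_min ≈ 30.0°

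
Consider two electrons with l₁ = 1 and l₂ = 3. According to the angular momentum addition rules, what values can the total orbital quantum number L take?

L runs from |1 − 3| = 2 to 1 + 3 = 4.
Allowed values: L = 2, 3, 4.

L = 2, 3, 4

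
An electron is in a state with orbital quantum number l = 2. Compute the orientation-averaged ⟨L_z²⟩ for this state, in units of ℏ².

m_l runs from −2 to 2, i.e. {-2, -1, 0, 1, 2}.
⟨L_z²⟩ = ℏ²·l(l+1)/3 = 2ℏ².

⟨L_z²⟩ = 2 ℏ²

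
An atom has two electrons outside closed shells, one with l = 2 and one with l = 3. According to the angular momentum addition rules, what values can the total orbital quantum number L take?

By the triangle rule, |l₁ − l₂| ≤ L ≤ l₁ + l₂.
L ∈ {1, 2, 3, 4, 5}.

L = 1, 2, 3, 4, 5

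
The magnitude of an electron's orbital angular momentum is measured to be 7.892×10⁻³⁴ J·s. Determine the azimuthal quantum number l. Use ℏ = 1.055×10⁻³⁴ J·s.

Dividing by ℏ: |L|/ℏ ≈ 7.481.
(|L|/ℏ)² = l(l+1) ≈ 55.96 ⇒ l = 7.

l = 7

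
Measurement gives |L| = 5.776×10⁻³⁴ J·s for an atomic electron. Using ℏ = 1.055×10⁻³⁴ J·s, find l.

l = 5

In units of ℏ, |L| ≈ 5.475.
Set l(l+1) = 29.97; the integer solution is l = 5.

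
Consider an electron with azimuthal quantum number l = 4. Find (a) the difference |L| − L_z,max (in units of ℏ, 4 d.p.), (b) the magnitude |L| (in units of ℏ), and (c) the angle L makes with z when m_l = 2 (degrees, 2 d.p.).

|L| − L_z,max = (2√5 − 4)ℏ ≈ 0.4721ℏ.
|L| = ℏ√(4·5) = 2√5 ℏ ≈ 4.472ℏ.
For m_l = 2: cos θ = 2/√20, θ ≈ 63.43°.

|L|−L_z,max ≈ 0.4721ℏ; |L| = 2√5 ℏ ≈ 4.472ℏ; θ(m_l=2) ≈ 63.43°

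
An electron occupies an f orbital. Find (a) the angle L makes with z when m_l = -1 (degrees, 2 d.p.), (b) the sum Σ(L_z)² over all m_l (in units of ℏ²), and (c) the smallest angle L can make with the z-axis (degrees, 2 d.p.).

θ(m_l=-1) ≈ 106.78°; Σ(L_z)² = 28 ℏ²; θ_min ≈ 30.00°

The letter f corresponds to l = 3.
For m_l = -1: cos θ = -1/√12, θ ≈ 106.78°.
Σ m_l² = 28, so Σ(L_z)² = 28 ℏ².
cos θ_min = 3/√12, so θ_min ≈ 30.00°.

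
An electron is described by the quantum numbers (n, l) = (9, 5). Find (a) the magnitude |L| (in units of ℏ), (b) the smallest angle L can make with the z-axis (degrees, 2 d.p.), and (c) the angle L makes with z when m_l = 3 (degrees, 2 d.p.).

|L| = √30 ℏ ≈ 5.477ℏ; θ_min ≈ 24.09°; θ(m_l=3) ≈ 56.79°

|L| = ℏ√(5·6) = √30 ℏ ≈ 5.477ℏ.
cos θ_min = 5/√30, so θ_min ≈ 24.09°.
For m_l = 3: cos θ = 3/√30, θ ≈ 56.79°.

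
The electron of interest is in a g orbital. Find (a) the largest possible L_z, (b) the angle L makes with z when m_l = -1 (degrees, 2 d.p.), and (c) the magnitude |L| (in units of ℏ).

L_z,max = 4ℏ; θ(m_l=-1) ≈ 102.92°; |L| = 2√5 ℏ ≈ 4.472ℏ

For a g orbital, l = 4.
L_z,max = lℏ = 4ℏ.
For m_l = -1: cos θ = -1/√20, θ ≈ 102.92°.
|L| = ℏ√(4·5) = 2√5 ℏ ≈ 4.472ℏ.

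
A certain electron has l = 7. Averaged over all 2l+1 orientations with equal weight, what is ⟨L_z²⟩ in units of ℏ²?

⟨L_z²⟩ = 18.67 ℏ²

The allowed m_l values are -7, -6, -5, -4, -3, -2, -1, 0, 1, 2, 3, 4, 5, 6, 7.
⟨L_z²⟩ = ℏ²·(Σ m_l²)/(2l+1) = ℏ²·280/15 = 18.67ℏ².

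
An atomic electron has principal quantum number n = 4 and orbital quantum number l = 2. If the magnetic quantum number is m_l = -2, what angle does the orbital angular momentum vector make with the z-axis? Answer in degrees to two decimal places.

|L| = ℏ√(l(l+1)) = √6 ℏ.
L_z = m_l ℏ = −2ℏ.
cos θ = L_z/|L| = -2/√6, so θ ≈ 144.74°.

θ ≈ 144.74°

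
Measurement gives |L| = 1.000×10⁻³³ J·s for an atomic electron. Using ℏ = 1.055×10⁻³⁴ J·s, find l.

In units of ℏ, |L| ≈ 9.479.
l(l+1) ≈ 9.479² ≈ 89.85, so l = 9.

l = 9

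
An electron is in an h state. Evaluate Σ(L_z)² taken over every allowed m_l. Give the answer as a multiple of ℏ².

Σ(L_z)² = 110 ℏ²

For an h orbital, l = 5.
The allowed m_l values are -5, -4, -3, -2, -1, 0, 1, 2, 3, 4, 5.
Summing m² from −5 to 5: Σ m_l² = 110.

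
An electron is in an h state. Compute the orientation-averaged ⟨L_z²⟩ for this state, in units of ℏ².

⟨L_z²⟩ = 10 ℏ²

An h state has l = 5.
m_l ∈ {-5, -4, -3, -2, -1, 0, 1, 2, 3, 4, 5}.
⟨L_z²⟩ = ℏ²·l(l+1)/3 = 10ℏ².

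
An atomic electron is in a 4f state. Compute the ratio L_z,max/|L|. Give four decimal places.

The 4f subshell has l = 3.
|L| = 2√3 ℏ ≈ 3.4641ℏ, while L_z,max = lℏ = 3ℏ.
L_z,max/|L| = 3/√12 = 0.8660.

L_z,max/|L| = 0.8660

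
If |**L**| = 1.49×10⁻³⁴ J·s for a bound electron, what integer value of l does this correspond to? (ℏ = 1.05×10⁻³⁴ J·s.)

Dividing by ℏ: |L|/ℏ ≈ 1.419.
Set l(l+1) = 2.01; the integer solution is l = 1.

l = 1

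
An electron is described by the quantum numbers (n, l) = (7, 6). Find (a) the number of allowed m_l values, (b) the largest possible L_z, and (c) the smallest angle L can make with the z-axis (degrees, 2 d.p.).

There are 2l+1 = 13 values of m_l.
L_z,max = lℏ = 6ℏ.
cos θ_min = 6/√42, so θ_min ≈ 22.21°.

13 values; L_z,max = 6ℏ; θ_min ≈ 22.21°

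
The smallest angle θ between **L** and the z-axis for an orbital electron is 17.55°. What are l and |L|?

cos θ_min = l/√(l(l+1)) = √(l/(l+1)), so l/(l+1) = cos²(17.55°) = 0.9091.
Solving: l = 10.
Then |L| = ℏ√(10·11) = √110 ℏ.

l = 10, |L| = √110 ℏ ≈ 10.488ℏ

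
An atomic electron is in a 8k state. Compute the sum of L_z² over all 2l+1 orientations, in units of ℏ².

The 8k subshell has l = 7.
m_l ∈ {-7, -6, -5, -4, -3, -2, -1, 0, 1, 2, 3, 4, 5, 6, 7}.
Σ m_l² = l(l+1)(2l+1)/3 = 7·8·15/3 = 280.

Σ(L_z)² = 280 ℏ²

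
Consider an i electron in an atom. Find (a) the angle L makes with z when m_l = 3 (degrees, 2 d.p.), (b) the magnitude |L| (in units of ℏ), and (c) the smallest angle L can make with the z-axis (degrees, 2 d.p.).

θ(m_l=3) ≈ 62.42°; |L| = √42 ℏ ≈ 6.481ℏ; θ_min ≈ 22.21°

I corresponds to l = 6.
For m_l = 3: cos θ = 3/√42, θ ≈ 62.42°.
|L| = ℏ√(6·7) = √42 ℏ ≈ 6.481ℏ.
cos θ_min = 6/√42, so θ_min ≈ 22.21°.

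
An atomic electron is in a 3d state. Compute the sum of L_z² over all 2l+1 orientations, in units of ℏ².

Σ(L_z)² = 10 ℏ²

3d means n = 3, l = 2.
m_l ∈ {-2, -1, 0, 1, 2}.
Σ m_l² = 2·(1 + 4) = 10.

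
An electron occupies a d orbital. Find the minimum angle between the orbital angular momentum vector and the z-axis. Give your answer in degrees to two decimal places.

θ_min ≈ 35.26°

The letter d corresponds to l = 2.
|L| = √(l(l+1)) ℏ = √6 ℏ.
The smallest angle corresponds to the largest L_z, i.e. m_l = l = 2, giving L_z = 2ℏ.
cos θ_min = 2/√6, so θ_min ≈ 35.26°.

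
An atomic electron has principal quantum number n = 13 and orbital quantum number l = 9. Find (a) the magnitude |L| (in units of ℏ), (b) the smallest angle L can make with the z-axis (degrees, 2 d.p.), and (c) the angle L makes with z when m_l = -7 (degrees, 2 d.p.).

|L| = 3√10 ℏ ≈ 9.487ℏ; θ_min ≈ 18.43°; θ(m_l=-7) ≈ 137.55°

|L| = ℏ√(9·10) = 3√10 ℏ ≈ 9.487ℏ.
cos θ_min = 9/√90, so θ_min ≈ 18.43°.
For m_l = -7: cos θ = -7/√90, θ ≈ 137.55°.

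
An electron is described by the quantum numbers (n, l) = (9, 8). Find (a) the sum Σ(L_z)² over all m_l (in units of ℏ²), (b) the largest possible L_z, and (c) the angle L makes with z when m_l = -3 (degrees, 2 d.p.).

Σ m_l² = 408, so Σ(L_z)² = 408 ℏ².
L_z,max = lℏ = 8ℏ.
For m_l = -3: cos θ = -3/√72, θ ≈ 110.70°.

Σ(L_z)² = 408 ℏ²; L_z,max = 8ℏ; θ(m_l=-3) ≈ 110.70°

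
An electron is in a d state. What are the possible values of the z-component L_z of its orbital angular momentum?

For a d orbital, l = 2.
L_z = m_l ℏ with m_l ranging from −l to +l in integer steps.
For l = 2: m_l ∈ {-2, -1, 0, 1, 2}.

L_z ∈ {−2ℏ, −ℏ, 0, ℏ, 2ℏ}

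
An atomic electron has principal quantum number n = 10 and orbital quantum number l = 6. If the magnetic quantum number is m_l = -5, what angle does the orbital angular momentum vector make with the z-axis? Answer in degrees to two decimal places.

θ ≈ 140.49°

|L| = ℏ√(l(l+1)) = √42 ℏ.
L_z = m_l ℏ = −5ℏ.
cos θ = L_z/|L| = -5/√42, so θ ≈ 140.49°.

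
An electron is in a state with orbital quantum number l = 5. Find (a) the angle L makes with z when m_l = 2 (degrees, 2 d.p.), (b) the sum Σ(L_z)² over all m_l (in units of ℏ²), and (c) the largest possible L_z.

θ(m_l=2) ≈ 68.58°; Σ(L_z)² = 110 ℏ²; L_z,max = 5ℏ

For m_l = 2: cos θ = 2/√30, θ ≈ 68.58°.
Σ m_l² = 110, so Σ(L_z)² = 110 ℏ².
L_z,max = lℏ = 5ℏ.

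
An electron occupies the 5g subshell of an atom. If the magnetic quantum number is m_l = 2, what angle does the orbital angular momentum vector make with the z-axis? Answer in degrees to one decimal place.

θ ≈ 63.4°

5g means n = 5, l = 4.
|L|² = l(l+1)ℏ² = 20ℏ², so |L| = 2√5 ℏ.
L_z = m_l ℏ = 2ℏ.
cos θ = L_z/|L| = 2/√20, so θ ≈ 63.4°.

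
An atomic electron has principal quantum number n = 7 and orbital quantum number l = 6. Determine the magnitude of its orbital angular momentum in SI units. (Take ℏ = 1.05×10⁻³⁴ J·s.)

|L| = ℏ√(l(l+1)) = ℏ√(6·7) = √42 ℏ
Numerically, |L| = 6.481 × (1.05×10⁻³⁴ J·s) = 6.80×10⁻³⁴ J·s.

|L| = 6.80×10⁻³⁴ J·s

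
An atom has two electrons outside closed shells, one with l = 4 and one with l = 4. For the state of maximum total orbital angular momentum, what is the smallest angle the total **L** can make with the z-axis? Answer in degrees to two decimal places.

L runs from |4 − 4| = 0 to 4 + 4 = 8.
L ∈ {0, 1, 2, 3, 4, 5, 6, 7, 8}.
The maximum is L = 8, with |L_tot| = ℏ√(8·9) = 6√2 ℏ.
The minimum angle with z is arccos(8/√72) ≈ 19.47°.

θ_min ≈ 19.47°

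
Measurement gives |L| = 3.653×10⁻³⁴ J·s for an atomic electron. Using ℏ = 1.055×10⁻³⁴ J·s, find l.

Dividing by ℏ: |L|/ℏ ≈ 3.463.
(|L|/ℏ)² = l(l+1) ≈ 11.99 ⇒ l = 3.

l = 3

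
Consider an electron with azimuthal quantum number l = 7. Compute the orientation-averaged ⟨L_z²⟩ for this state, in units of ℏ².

⟨L_z²⟩ = 18.67 ℏ²

m_l runs from −7 to 7, i.e. {-7, -6, -5, -4, -3, -2, -1, 0, 1, 2, 3, 4, 5, 6, 7}.
⟨L_z²⟩ = ℏ²·(Σ m_l²)/(2l+1) = ℏ²·280/15 = 18.67ℏ².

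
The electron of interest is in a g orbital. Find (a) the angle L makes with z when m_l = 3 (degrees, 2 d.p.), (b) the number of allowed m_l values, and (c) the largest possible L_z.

The letter g corresponds to l = 4.
For m_l = 3: cos θ = 3/√20, θ ≈ 47.87°.
There are 2l+1 = 9 values of m_l.
L_z,max = lℏ = 4ℏ.

θ(m_l=3) ≈ 47.87°; 9 values; L_z,max = 4ℏ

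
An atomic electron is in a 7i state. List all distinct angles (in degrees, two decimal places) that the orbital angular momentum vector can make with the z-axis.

θ ∈ {22.21°, 39.51°, 51.89°, 62.42°, 72.02°, 81.12°, 90.00°, 98.88°, 107.98°, 117.58°, 128.11°, 140.49°, 157.79°}

For 7i, l = 6.
|L| = ℏ√(l(l+1)) = √42 ℏ.
cos θ = m_l/√42 for each m_l ∈ {-6, -5, -4, -3, -2, -1, 0, 1, 2, 3, 4, 5, 6}.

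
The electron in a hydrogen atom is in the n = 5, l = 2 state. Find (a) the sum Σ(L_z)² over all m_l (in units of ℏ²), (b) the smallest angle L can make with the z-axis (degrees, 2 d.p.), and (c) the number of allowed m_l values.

Σ m_l² = 10, so Σ(L_z)² = 10 ℏ².
cos θ_min = 2/√6, so θ_min ≈ 35.26°.
There are 2l+1 = 5 values of m_l.

Σ(L_z)² = 10 ℏ²; θ_min ≈ 35.26°; 5 values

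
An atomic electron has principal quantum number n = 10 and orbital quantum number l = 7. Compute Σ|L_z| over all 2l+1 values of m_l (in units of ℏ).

The allowed m_l values are -7, -6, -5, -4, -3, -2, -1, 0, 1, 2, 3, 4, 5, 6, 7.
Σ|m_l| = 2(1+2+…+7) = 56.

Σ|L_z| = 56 ℏ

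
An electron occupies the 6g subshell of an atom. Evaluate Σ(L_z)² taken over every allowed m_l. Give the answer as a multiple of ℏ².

For 6g, l = 4.
The allowed m_l values are -4, -3, -2, -1, 0, 1, 2, 3, 4.
Σ m_l² = l(l+1)(2l+1)/3 = 4·5·9/3 = 60.

Σ(L_z)² = 60 ℏ²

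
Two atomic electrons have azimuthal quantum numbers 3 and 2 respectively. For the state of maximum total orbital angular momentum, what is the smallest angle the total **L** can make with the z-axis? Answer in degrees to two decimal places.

θ_min ≈ 24.09°

By the triangle rule, |l₁ − l₂| ≤ L ≤ l₁ + l₂.
L ∈ {1, 2, 3, 4, 5}.
The maximum is L = 5, with |L_tot| = ℏ√(5·6) = √30 ℏ.
The minimum angle with z is arccos(5/√30) ≈ 24.09°.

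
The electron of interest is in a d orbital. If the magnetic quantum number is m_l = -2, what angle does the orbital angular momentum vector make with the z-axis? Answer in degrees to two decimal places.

For a d orbital, l = 2.
|L|² = l(l+1)ℏ² = 6ℏ², so |L| = √6 ℏ.
L_z = m_l ℏ = −2ℏ.
cos θ = L_z/|L| = -2/√6, so θ ≈ 144.74°.

θ ≈ 144.74°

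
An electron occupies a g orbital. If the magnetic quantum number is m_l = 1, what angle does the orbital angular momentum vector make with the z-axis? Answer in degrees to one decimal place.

θ ≈ 77.1°

For a g orbital, l = 4.
|L| = ℏ√(l(l+1)) = 2√5 ℏ.
L_z = m_l ℏ = 1ℏ.
cos θ = L_z/|L| = 1/√20, so θ ≈ 77.1°.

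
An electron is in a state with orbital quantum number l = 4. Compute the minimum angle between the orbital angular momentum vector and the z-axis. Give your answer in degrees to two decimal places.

|L| = ℏ√(l(l+1)) = 2√5 ℏ.
The smallest angle corresponds to the largest L_z, i.e. m_l = l = 4, giving L_z = 4ℏ.
cos θ_min = 4/√20, so θ_min ≈ 26.57°.

θ_min ≈ 26.57°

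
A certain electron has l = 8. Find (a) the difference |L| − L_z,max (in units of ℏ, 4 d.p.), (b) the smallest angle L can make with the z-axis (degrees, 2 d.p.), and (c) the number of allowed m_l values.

|L| − L_z,max = (6√2 − 8)ℏ ≈ 0.4853ℏ.
cos θ_min = 8/√72, so θ_min ≈ 19.47°.
There are 2l+1 = 17 values of m_l.

|L|−L_z,max ≈ 0.4853ℏ; θ_min ≈ 19.47°; 17 values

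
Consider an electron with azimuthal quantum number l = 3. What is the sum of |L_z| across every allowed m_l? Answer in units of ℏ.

Σ|L_z| = 12 ℏ

The allowed m_l values are -3, -2, -1, 0, 1, 2, 3.
Σ|m_l| = 2·3(3+1)/2 = 12.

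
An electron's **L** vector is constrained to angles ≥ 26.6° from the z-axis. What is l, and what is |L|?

l = 4, |L| = 2√5 ℏ ≈ 4.472ℏ

cos θ_min = l/√(l(l+1)) = √(l/(l+1)), so l/(l+1) = cos²(26.6°) = 0.7995.
Thus l = 0.7995/(1 − 0.7995) ≈ 4.
Then |L| = ℏ√(4·5) = 2√5 ℏ.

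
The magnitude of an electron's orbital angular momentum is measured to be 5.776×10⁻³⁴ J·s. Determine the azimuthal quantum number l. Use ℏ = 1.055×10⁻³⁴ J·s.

l = 5

Dividing by ℏ: |L|/ℏ ≈ 5.475.
(|L|/ℏ)² = l(l+1) ≈ 29.97 ⇒ l = 5.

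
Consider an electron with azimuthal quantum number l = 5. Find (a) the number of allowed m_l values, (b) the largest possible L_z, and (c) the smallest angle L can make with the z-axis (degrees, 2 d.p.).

There are 2l+1 = 11 values of m_l.
L_z,max = lℏ = 5ℏ.
cos θ_min = 5/√30, so θ_min ≈ 24.09°.

11 values; L_z,max = 5ℏ; θ_min ≈ 24.09°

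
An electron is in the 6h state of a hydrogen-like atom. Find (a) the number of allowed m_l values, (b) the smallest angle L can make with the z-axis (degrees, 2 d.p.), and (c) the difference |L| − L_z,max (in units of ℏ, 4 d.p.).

11 values; θ_min ≈ 24.09°; |L|−L_z,max ≈ 0.4772ℏ

The 6h subshell has l = 5.
There are 2l+1 = 11 values of m_l.
cos θ_min = 5/√30, so θ_min ≈ 24.09°.
|L| − L_z,max = (√30 − 5)ℏ ≈ 0.4772ℏ.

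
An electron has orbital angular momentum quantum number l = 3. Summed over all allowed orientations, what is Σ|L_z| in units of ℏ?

m_l ∈ {-3, -2, -1, 0, 1, 2, 3}.
Σ|m_l| = 2(1+2+…+3) = 12.

Σ|L_z| = 12 ℏ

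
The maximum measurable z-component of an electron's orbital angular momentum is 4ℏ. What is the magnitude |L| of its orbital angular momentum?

Since max m_l = l, l = 4.
|L| = √(l(l+1)) ℏ = 2√5 ℏ.

|L| = 2√5 ℏ ≈ 4.472ℏ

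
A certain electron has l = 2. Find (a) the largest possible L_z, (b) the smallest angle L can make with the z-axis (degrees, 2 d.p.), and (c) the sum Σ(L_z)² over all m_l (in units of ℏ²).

L_z,max = lℏ = 2ℏ.
cos θ_min = 2/√6, so θ_min ≈ 35.26°.
Σ m_l² = 10, so Σ(L_z)² = 10 ℏ².

L_z,max = 2ℏ; θ_min ≈ 35.26°; Σ(L_z)² = 10 ℏ²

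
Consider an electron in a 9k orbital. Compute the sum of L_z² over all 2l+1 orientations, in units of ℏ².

For 9k, l = 7.
m_l runs from −7 to 7, i.e. {-7, -6, -5, -4, -3, -2, -1, 0, 1, 2, 3, 4, 5, 6, 7}.
Summing m² from −7 to 7: Σ m_l² = 280.

Σ(L_z)² = 280 ℏ²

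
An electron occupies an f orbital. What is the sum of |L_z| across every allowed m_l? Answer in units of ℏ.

F corresponds to l = 3.
m_l runs from −3 to 3, i.e. {-3, -2, -1, 0, 1, 2, 3}.
Σ|m_l| = l(l+1) = 12.

Σ|L_z| = 12 ℏ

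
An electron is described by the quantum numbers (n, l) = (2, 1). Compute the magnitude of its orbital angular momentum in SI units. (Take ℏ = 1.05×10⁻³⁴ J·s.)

|L| = 1.48×10⁻³⁴ J·s

|L| = ℏ√(l(l+1)) = ℏ√(1·2) = √2 ℏ
Numerically, |L| = 1.414 × (1.05×10⁻³⁴ J·s) = 1.48×10⁻³⁴ J·s.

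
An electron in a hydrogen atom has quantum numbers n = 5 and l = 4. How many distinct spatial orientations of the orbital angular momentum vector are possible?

The number of m_l values is 2l + 1 = 2·4 + 1 = 9.

9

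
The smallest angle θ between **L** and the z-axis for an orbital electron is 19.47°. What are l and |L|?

cos²θ_min = l/(l+1) = 0.8889.
Thus l = 0.8889/(1 − 0.8889) ≈ 8.
Then |L| = ℏ√(8·9) = 6√2 ℏ.

l = 8, |L| = 6√2 ℏ ≈ 8.485ℏ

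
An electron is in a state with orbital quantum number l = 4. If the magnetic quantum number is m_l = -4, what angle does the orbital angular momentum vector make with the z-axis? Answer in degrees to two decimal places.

θ ≈ 153.43°

|L|² = l(l+1)ℏ² = 20ℏ², so |L| = 2√5 ℏ.
L_z = m_l ℏ = −4ℏ.
cos θ = L_z/|L| = -4/√20, so θ ≈ 153.43°.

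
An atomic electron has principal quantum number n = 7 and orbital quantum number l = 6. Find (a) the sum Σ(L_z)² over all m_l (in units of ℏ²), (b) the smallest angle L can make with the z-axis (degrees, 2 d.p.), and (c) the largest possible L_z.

Σ m_l² = 182, so Σ(L_z)² = 182 ℏ².
cos θ_min = 6/√42, so θ_min ≈ 22.21°.
L_z,max = lℏ = 6ℏ.

Σ(L_z)² = 182 ℏ²; θ_min ≈ 22.21°; L_z,max = 6ℏ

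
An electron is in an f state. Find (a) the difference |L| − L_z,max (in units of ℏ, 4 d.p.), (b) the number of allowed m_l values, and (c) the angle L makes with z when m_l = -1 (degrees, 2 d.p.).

F corresponds to l = 3.
|L| − L_z,max = (2√3 − 3)ℏ ≈ 0.4641ℏ.
There are 2l+1 = 7 values of m_l.
For m_l = -1: cos θ = -1/√12, θ ≈ 106.78°.

|L|−L_z,max ≈ 0.4641ℏ; 7 values; θ(m_l=-1) ≈ 106.78°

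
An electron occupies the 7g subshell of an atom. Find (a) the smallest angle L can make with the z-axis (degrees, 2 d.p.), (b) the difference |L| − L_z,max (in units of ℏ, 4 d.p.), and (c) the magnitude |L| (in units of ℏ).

θ_min ≈ 26.57°; |L|−L_z,max ≈ 0.4721ℏ; |L| = 2√5 ℏ ≈ 4.472ℏ

7g means n = 7, l = 4.
cos θ_min = 4/√20, so θ_min ≈ 26.57°.
|L| − L_z,max = (2√5 − 4)ℏ ≈ 0.4721ℏ.
|L| = ℏ√(4·5) = 2√5 ℏ ≈ 4.472ℏ.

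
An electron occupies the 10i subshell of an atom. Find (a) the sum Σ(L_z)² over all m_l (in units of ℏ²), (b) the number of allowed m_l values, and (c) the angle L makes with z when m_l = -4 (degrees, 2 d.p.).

Σ(L_z)² = 182 ℏ²; 13 values; θ(m_l=-4) ≈ 128.11°

The 10i subshell has l = 6.
Σ m_l² = 182, so Σ(L_z)² = 182 ℏ².
There are 2l+1 = 13 values of m_l.
For m_l = -4: cos θ = -4/√42, θ ≈ 128.11°.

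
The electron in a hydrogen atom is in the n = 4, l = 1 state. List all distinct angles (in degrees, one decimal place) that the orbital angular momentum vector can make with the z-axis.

|L|² = l(l+1)ℏ² = 2ℏ², so |L| = √2 ℏ.
cos θ = m_l/√2 for each m_l ∈ {-1, 0, 1}.

θ ∈ {45.0°, 90.0°, 135.0°}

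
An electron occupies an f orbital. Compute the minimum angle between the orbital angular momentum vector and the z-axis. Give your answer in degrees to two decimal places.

θ_min ≈ 30.00°

An f state has l = 3.
|L| = √(l(l+1)) ℏ = 2√3 ℏ.
The smallest angle corresponds to the largest L_z, i.e. m_l = l = 3, giving L_z = 3ℏ.
cos θ_min = 3/√12, so θ_min ≈ 30.00°.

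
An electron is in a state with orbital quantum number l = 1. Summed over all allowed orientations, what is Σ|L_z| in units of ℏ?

Σ|L_z| = 2 ℏ

m_l runs from −1 to 1, i.e. {-1, 0, 1}.
Σ|m_l| = 2(1+2+…+1) = 2.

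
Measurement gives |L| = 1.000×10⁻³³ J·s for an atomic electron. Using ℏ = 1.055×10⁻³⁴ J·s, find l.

l = 9

Dividing by ℏ: |L|/ℏ ≈ 9.479.
l(l+1) ≈ 9.479² ≈ 89.85, so l = 9.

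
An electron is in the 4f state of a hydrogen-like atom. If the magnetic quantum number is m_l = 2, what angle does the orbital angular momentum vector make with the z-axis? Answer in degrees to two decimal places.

θ ≈ 54.74°

For 4f, l = 3.
|L| = ℏ√(l(l+1)) = 2√3 ℏ.
L_z = m_l ℏ = 2ℏ.
cos θ = L_z/|L| = 2/√12, so θ ≈ 54.74°.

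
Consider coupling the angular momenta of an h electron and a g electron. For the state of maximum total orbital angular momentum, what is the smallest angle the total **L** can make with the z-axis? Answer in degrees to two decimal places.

The total orbital quantum number L ranges from |l₁ − l₂| to l₁ + l₂ in integer steps.
L ∈ {1, 2, 3, 4, 5, 6, 7, 8, 9}.
The maximum is L = 9, with |L_tot| = ℏ√(9·10) = 3√10 ℏ.
The minimum angle with z is arccos(9/√90) ≈ 18.43°.

θ_min ≈ 18.43°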